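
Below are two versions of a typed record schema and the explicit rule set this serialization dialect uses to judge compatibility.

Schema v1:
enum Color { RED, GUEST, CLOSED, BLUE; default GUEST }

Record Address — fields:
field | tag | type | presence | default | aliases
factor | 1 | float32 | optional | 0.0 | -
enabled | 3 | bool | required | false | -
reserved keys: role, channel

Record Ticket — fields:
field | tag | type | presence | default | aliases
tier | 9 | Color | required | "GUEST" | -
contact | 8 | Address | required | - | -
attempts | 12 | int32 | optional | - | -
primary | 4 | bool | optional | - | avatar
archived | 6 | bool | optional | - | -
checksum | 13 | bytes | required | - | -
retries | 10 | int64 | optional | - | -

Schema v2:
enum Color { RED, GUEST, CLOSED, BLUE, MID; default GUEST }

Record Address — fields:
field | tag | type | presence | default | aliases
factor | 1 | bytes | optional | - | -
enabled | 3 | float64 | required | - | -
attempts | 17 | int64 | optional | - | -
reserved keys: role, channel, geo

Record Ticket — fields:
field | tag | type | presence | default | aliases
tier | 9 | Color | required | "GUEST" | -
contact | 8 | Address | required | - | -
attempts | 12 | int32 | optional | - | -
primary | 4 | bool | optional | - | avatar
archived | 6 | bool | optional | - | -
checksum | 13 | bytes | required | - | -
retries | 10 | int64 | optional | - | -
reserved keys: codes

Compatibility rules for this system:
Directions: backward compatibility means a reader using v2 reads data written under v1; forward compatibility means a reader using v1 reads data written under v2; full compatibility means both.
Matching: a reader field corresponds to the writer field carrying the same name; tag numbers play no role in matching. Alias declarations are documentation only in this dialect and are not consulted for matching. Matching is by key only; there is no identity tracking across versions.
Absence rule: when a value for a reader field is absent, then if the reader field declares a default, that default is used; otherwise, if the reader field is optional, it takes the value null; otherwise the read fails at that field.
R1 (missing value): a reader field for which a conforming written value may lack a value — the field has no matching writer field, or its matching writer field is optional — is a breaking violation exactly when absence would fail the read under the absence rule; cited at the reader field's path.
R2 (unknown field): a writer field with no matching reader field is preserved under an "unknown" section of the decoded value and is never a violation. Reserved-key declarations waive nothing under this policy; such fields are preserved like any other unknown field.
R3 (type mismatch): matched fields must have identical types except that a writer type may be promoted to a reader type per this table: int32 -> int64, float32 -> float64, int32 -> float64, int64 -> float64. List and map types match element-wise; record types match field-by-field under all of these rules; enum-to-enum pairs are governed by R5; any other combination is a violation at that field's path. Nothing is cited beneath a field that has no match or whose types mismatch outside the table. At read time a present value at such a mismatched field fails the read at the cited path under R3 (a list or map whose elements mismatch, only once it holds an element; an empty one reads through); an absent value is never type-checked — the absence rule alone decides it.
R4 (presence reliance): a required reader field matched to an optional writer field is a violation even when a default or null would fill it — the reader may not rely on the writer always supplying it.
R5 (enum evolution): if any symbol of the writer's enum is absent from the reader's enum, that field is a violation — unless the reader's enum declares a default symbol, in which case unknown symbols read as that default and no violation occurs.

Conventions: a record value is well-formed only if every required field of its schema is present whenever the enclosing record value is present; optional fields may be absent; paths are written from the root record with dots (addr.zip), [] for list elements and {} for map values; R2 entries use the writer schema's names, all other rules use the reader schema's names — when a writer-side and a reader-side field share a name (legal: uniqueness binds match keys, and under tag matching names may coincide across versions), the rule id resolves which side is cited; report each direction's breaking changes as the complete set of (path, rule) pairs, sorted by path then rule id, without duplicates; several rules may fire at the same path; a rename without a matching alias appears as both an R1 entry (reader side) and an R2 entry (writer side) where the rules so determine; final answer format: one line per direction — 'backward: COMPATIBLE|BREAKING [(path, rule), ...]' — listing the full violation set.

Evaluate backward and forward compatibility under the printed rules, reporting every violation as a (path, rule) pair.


each type pair in Ticket: writer, then reader
checking backward for Ticket: reader v2 against writer v1:
  tier: paired with writer tier (Color -> Color; writer required)
  contact: paired with writer contact (Address -> Address; writer required)
  attempts: paired with writer attempts (int32 -> int32; writer optional)
  primary: paired with writer primary (bool -> bool; writer optional)
  archived: paired with writer archived (bool -> bool; writer optional)
  checksum: paired with writer checksum (bytes -> bytes; writer required)
  retries: paired with writer retries (int64 -> int64; writer optional)
  contact.factor: paired with writer contact.factor (float32 -> bytes; writer optional)
  contact.enabled: paired with writer contact.enabled (bool -> float64; writer required)
  contact.attempts: no writer-side match
  rule R3 violated at contact.enabled
  rule R3 violated at contact.factor
  backward on Ticket therefore BREAKING (2)
checking forward for Ticket: reader v1 against writer v2:
  tier: paired with writer tier (Color -> Color; writer required)
  contact: paired with writer contact (Address -> Address; writer required)
  attempts: paired with writer attempts (int32 -> int32; writer optional)
  primary: paired with writer primary (bool -> bool; writer optional)
  archived: paired with writer archived (bool -> bool; writer optional)
  checksum: paired with writer checksum (bytes -> bytes; writer required)
  retries: paired with writer retries (int64 -> int64; writer optional)
  contact.factor: paired with writer contact.factor (bytes -> float32; writer optional)
  contact.enabled: paired with writer contact.enabled (float64 -> bool; writer required)
  leftover writer field: contact.attempts
  rule R3 violated at contact.enabled
  rule R3 violated at contact.factor
  forward on Ticket therefore BREAKING (2)

backward: BREAKING [(contact.enabled, R3), (contact.factor, R3)]; forward: BREAKING [(contact.enabled, R3), (contact.factor, R3)]


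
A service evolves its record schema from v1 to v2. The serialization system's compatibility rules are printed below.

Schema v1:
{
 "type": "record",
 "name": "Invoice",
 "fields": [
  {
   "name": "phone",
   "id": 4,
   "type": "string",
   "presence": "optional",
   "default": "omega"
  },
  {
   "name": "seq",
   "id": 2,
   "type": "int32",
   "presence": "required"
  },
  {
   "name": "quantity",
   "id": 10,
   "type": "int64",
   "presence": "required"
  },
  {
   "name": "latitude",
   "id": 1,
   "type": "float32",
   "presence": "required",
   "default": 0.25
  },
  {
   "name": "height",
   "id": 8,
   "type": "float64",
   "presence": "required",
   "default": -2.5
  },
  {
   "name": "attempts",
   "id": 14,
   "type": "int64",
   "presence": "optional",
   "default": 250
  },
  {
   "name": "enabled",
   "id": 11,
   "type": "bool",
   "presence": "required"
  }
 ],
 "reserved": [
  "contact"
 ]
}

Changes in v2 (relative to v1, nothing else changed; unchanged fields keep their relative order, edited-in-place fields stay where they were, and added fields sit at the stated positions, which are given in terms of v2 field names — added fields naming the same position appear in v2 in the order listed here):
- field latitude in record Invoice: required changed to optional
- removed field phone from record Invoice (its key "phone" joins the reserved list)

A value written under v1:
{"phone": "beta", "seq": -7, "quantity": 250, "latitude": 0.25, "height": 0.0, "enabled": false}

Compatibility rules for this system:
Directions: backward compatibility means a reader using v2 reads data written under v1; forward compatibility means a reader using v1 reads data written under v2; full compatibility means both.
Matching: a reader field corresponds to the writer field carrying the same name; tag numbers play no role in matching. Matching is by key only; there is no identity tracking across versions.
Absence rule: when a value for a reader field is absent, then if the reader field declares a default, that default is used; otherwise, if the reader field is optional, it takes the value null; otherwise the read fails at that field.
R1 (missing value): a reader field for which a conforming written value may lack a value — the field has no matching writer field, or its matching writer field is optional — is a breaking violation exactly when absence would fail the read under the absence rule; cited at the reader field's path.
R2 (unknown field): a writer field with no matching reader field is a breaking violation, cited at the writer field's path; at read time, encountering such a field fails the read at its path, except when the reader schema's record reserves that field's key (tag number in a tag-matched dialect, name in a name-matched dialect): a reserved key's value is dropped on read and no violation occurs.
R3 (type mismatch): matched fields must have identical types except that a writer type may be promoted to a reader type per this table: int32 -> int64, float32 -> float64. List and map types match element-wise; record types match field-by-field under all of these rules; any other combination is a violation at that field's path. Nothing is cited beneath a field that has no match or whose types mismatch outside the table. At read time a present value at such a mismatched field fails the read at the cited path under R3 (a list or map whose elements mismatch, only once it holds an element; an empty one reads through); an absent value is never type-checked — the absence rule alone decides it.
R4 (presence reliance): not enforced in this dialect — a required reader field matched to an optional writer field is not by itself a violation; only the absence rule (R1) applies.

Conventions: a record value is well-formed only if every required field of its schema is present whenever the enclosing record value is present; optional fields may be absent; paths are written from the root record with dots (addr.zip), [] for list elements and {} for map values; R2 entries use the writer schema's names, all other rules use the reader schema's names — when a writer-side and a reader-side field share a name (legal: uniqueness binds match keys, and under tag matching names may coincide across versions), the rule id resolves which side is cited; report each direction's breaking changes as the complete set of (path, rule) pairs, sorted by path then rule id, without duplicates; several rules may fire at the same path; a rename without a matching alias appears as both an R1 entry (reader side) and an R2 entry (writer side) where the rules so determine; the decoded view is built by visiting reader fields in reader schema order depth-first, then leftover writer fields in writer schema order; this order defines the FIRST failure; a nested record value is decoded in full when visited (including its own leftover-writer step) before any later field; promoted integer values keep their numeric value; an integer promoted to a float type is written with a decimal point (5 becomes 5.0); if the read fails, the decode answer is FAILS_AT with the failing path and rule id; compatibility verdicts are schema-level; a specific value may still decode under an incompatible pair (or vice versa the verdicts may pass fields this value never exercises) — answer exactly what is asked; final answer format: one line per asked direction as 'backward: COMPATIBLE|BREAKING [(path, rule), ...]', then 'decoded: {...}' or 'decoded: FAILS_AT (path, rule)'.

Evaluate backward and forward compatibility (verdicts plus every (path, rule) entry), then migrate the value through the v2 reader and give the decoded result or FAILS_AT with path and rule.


the writer's type comes first in each Invoice pair
backward on Invoice — v2 reading data written by v1:
  int32 -> int32, writer required: seq aligns to seq
  int64 -> int64, writer required: quantity aligns to quantity
  float32 -> float32, writer required: latitude aligns to latitude
  float64 -> float64, writer required: height aligns to height
  int64 -> int64, writer optional: attempts aligns to attempts
  bool -> bool, writer required: enabled aligns to enabled
  writer field phone has no reader counterpart
  => backward: COMPATIBLE
forward on Invoice — v1 reading data written by v2:
  phone: no writer match
  int32 -> int32, writer required: seq aligns to seq
  int64 -> int64, writer required: quantity aligns to quantity
  float32 -> float32, writer optional: latitude aligns to latitude
  float64 -> float64, writer required: height aligns to height
  int64 -> int64, writer optional: attempts aligns to attempts
  bool -> bool, writer required: enabled aligns to enabled
  => forward: COMPATIBLE
migrating the Invoice value to v2:
  seq := -7
  quantity := 250
  latitude := 0.25
  height := 0.0
  attempts := 250 (missing; default applied)
  enabled := false
  writer phone: reserved -> dropped
  => decoded: {"seq": -7, "quantity": 250, "latitude": 0.25, "height": 0.0, "attempts": 250, "enabled": false}

backward: COMPATIBLE []; forward: COMPATIBLE []; decoded: {"seq": -7, "quantity": 250, "latitude": 0.25, "height": 0.0, "attempts": 250, "enabled": false}


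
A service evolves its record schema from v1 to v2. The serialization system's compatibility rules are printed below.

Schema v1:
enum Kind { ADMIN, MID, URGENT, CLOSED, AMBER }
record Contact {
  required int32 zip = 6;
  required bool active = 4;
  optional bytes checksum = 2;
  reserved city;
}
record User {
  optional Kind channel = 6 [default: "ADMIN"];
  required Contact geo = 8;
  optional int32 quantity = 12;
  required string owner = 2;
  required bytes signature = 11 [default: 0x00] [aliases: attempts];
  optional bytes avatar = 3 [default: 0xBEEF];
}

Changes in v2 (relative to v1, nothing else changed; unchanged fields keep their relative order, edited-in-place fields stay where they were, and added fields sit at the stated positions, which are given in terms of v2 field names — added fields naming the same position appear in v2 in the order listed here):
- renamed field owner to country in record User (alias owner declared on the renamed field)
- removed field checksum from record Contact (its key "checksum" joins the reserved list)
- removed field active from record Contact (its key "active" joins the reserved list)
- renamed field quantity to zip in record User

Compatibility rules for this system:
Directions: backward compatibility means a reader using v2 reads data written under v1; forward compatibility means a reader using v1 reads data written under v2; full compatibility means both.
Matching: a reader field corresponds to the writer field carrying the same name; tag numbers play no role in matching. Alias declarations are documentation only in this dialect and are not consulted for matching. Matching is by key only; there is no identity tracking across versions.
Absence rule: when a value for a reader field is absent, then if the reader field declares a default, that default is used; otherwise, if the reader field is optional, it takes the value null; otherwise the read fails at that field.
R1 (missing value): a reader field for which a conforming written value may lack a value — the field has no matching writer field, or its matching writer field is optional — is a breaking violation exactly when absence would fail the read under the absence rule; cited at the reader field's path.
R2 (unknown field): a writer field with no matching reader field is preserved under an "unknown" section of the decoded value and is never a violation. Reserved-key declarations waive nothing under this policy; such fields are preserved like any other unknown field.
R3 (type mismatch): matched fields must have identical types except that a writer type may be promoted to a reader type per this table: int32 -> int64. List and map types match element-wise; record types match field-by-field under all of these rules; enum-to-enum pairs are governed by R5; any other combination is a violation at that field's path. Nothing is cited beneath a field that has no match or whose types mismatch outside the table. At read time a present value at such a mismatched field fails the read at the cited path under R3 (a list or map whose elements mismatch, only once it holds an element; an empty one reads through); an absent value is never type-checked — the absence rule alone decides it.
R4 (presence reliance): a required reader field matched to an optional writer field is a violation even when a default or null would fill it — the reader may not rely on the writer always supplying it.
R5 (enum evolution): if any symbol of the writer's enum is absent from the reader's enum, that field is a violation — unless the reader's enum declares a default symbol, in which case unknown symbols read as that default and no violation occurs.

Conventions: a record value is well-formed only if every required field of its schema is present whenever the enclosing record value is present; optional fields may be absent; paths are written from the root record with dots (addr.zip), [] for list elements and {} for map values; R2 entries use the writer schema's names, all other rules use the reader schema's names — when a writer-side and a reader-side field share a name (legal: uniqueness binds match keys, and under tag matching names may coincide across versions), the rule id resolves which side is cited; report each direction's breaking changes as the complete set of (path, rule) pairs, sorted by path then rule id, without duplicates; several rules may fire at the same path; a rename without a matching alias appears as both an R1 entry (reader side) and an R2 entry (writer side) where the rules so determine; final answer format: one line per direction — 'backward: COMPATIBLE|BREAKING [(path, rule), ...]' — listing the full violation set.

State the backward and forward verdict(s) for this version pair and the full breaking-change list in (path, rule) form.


arrows below run writer -> reader for User
backward analysis of User with v2 as reader and v1 as writer:
  channel: paired with writer channel (Kind -> Kind; writer optional)
  geo: paired with writer geo (Contact -> Contact; writer required)
  zip: no writer match
  country: no writer match
  signature: paired with writer signature (bytes -> bytes; writer required)
  avatar: paired with writer avatar (bytes -> bytes; writer optional)
  quantity (writer side), unknown to reader
  owner (writer side), unknown to reader
  geo.zip: paired with writer geo.zip (int32 -> int32; writer required)
  geo.active (writer side), unknown to reader
  geo.checksum (writer side), unknown to reader
  rule R1 violated at country
  => backward verdict for User: BREAKING, 1 violation(s)
forward analysis of User with v1 as reader and v2 as writer:
  channel: paired with writer channel (Kind -> Kind; writer optional)
  geo: paired with writer geo (Contact -> Contact; writer required)
  quantity: no writer match
  owner: no writer match
  signature: paired with writer signature (bytes -> bytes; writer required)
  avatar: paired with writer avatar (bytes -> bytes; writer optional)
  zip (writer side), unknown to reader
  country (writer side), unknown to reader
  geo.zip: paired with writer geo.zip (int32 -> int32; writer required)
  geo.active: no writer match
  geo.checksum: no writer match
  rule R1 violated at geo.active
  rule R1 violated at owner
  => forward verdict for User: BREAKING, 2 violation(s)

backward: BREAKING [(country, R1)]; forward: BREAKING [(geo.active, R1), (owner, R1)]


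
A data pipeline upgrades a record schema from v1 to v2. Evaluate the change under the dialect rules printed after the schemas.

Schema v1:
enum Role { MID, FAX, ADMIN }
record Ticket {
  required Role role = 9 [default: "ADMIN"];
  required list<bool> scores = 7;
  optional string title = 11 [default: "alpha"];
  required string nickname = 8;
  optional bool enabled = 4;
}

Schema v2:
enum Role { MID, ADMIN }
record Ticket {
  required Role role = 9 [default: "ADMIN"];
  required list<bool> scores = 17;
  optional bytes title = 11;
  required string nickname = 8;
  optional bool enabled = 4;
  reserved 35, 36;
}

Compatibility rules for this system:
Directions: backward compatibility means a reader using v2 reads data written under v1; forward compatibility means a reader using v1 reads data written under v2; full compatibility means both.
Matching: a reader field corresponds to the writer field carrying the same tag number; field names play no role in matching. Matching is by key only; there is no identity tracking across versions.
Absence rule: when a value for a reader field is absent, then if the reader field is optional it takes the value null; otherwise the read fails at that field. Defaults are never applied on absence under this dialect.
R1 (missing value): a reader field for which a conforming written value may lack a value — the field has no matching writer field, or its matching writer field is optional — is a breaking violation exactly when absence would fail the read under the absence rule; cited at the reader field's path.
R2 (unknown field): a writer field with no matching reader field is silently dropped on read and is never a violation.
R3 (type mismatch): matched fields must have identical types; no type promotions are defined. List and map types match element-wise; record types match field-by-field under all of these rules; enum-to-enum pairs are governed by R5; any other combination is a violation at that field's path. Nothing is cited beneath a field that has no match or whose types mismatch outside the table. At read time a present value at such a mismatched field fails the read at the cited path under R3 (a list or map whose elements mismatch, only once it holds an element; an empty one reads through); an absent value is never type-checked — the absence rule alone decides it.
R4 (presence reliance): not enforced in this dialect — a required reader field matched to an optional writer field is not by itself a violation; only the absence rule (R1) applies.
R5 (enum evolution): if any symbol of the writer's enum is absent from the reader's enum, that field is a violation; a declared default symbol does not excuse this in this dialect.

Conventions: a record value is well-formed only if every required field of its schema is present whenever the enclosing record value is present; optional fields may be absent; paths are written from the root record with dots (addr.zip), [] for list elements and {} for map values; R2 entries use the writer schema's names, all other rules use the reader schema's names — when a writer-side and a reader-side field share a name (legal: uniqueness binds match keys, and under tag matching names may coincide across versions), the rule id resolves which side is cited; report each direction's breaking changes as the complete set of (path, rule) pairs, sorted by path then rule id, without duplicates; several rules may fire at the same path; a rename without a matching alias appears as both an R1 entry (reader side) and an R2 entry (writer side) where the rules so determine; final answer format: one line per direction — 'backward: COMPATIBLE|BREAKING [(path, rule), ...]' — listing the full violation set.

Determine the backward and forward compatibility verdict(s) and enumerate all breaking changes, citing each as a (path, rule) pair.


arrows below run writer -> reader for Ticket
backward on Ticket — v2 reading data written by v1:
  role <- role (Role -> Role, writer required)
  scores has no writer counterpart
  title <- title (string -> bytes, writer optional)
  nickname <- nickname (string -> string, writer required)
  enabled <- enabled (bool -> bool, writer optional)
  scores (writer side), unknown to reader
  violation R5 at role
  violation R1 at scores
  violation R3 at title
  => 3 violation(s): backward is BREAKING for Ticket
forward on Ticket — v1 reading data written by v2:
  role <- role (Role -> Role, writer required)
  scores has no writer counterpart
  title <- title (bytes -> string, writer optional)
  nickname <- nickname (string -> string, writer required)
  enabled <- enabled (bool -> bool, writer optional)
  scores (writer side), unknown to reader
  violation R1 at scores
  violation R3 at title
  => 2 violation(s): forward is BREAKING for Ticket

backward: BREAKING [(role, R5), (scores, R1), (title, R3)]; forward: BREAKING [(scores, R1), (title, R3)]


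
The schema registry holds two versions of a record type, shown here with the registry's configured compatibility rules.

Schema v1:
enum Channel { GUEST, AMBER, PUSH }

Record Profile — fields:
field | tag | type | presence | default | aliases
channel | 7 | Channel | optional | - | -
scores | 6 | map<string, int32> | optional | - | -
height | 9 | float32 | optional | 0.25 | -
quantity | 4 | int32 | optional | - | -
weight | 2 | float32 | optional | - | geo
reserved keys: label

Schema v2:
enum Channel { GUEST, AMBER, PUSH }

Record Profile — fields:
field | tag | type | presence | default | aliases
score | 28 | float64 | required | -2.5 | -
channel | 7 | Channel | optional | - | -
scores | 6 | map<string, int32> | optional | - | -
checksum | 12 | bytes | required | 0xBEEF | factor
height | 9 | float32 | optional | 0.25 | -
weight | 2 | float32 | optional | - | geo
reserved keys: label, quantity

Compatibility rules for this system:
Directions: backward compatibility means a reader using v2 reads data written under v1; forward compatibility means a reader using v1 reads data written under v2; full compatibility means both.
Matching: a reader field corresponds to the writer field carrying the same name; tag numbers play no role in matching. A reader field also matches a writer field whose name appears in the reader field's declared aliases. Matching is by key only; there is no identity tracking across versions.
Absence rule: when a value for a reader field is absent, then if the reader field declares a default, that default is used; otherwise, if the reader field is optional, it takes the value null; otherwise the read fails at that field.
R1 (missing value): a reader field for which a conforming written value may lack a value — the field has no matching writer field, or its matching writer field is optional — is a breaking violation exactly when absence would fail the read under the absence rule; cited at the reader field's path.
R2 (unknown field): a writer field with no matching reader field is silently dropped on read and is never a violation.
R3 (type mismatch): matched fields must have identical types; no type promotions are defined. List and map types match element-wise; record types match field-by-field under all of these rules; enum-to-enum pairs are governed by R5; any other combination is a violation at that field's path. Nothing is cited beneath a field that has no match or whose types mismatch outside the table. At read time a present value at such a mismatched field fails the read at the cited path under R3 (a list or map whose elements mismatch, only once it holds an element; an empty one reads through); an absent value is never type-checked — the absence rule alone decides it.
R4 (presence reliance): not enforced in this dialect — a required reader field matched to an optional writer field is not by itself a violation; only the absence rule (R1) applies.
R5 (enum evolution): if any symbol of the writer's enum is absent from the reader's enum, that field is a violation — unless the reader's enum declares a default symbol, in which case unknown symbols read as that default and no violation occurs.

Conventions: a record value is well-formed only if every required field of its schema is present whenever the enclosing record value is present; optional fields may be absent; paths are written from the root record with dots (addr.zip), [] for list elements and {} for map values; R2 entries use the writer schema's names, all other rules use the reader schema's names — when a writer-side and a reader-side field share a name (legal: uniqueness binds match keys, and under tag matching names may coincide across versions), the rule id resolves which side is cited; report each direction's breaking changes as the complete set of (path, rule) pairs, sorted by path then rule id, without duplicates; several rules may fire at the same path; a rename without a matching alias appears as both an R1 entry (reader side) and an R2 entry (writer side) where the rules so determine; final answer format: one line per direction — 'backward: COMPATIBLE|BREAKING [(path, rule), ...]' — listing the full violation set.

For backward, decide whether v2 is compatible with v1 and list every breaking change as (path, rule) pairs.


backward: COMPATIBLE []

in Profile below, arrows point writer -> reader
backward on Profile — v2 reading data written by v1:
  score has no writer counterpart
  channel: paired with writer channel (Channel -> Channel; writer optional)
  scores: paired with writer scores (map<string, int32> -> map<string, int32>; writer optional)
  checksum has no writer counterpart
  height: paired with writer height (float32 -> float32; writer optional)
  weight: paired with writer weight (float32 -> float32; writer optional)
  writer quantity: unknown to reader
  nothing fires on Profile: backward is COMPATIBLE
diffs on Profile not affecting the asked answer:
  removed field quantity from record Profile (its key "quantity" joins the reserved list) -> no rule fires on it in Profile's dialect; the asked verdict holds
  added field score to record Profile: required float64, tag 28, default -2.5 (in v2 it sits immediately before channel) -> no rule fires on it in Profile's dialect; the asked verdict holds
  added field checksum to record Profile: required bytes, tag 12, default 0xBEEF (in v2 it sits immediately before height) -> no rule fires on it in Profile's dialect; the asked verdict holds


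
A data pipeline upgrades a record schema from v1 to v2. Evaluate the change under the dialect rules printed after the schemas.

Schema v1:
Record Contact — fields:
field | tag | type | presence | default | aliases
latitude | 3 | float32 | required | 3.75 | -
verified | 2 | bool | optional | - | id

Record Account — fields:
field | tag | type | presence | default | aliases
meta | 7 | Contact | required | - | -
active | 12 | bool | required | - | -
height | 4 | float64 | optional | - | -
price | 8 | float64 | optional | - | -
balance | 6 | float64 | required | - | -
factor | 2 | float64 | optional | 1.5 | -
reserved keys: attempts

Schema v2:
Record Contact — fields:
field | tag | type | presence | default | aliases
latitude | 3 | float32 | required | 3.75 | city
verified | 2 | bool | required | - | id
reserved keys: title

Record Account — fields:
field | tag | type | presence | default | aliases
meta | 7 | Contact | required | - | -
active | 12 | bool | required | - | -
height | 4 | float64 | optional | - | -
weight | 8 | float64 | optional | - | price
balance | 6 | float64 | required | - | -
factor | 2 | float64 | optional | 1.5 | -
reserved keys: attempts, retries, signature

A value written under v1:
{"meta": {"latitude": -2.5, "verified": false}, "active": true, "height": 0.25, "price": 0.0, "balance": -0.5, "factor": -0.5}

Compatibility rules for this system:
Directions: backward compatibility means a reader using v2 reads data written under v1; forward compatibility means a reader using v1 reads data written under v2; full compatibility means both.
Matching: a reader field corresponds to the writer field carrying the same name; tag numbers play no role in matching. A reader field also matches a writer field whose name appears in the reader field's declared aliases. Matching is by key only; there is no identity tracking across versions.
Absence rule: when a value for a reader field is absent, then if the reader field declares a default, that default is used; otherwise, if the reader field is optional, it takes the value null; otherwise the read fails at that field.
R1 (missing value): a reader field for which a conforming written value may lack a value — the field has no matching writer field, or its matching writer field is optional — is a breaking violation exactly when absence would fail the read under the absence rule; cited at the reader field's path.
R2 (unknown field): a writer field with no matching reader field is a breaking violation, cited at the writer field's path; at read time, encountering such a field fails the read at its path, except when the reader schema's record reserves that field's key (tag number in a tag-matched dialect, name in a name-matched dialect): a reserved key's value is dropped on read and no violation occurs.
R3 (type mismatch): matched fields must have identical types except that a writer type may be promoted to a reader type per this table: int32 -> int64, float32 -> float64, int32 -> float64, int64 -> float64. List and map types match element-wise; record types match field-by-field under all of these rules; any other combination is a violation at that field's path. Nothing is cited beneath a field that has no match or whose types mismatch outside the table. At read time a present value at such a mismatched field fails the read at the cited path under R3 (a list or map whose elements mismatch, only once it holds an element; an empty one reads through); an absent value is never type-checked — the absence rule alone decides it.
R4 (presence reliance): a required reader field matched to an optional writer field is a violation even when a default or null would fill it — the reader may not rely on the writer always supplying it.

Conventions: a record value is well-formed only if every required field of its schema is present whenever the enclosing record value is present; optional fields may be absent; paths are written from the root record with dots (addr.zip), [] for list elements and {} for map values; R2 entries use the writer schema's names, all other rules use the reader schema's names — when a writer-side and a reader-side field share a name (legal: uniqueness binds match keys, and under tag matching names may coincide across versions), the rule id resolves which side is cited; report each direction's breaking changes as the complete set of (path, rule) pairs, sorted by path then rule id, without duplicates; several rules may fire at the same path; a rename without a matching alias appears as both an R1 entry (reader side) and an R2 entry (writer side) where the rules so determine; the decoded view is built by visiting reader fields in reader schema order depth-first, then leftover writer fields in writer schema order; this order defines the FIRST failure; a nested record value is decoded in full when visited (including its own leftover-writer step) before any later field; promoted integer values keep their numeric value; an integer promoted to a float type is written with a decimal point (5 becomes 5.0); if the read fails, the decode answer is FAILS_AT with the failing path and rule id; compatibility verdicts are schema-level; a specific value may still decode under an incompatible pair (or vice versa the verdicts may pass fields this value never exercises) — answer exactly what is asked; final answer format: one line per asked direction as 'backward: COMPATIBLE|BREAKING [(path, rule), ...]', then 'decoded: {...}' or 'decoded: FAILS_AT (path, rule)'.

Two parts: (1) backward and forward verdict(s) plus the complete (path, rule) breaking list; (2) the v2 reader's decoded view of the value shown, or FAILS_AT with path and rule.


each type pair in Account: writer, then reader
backward on Account — v2 reading data written by v1:
  writer required, Contact -> Contact: reader meta maps from writer meta
  writer required, bool -> bool: reader active maps from writer active
  writer optional, float64 -> float64: reader height maps from writer height
  writer optional, float64 -> float64: reader weight maps from writer price
  writer required, float64 -> float64: reader balance maps from writer balance
  writer optional, float64 -> float64: reader factor maps from writer factor
  writer required, float32 -> float32: reader meta.latitude maps from writer meta.latitude
  writer optional, bool -> bool: reader meta.verified maps from writer meta.verified
  violation R1 at meta.verified
  violation R4 at meta.verified
  => backward verdict for Account: BREAKING, 2 violation(s)
forward on Account — v1 reading data written by v2:
  writer required, Contact -> Contact: reader meta maps from writer meta
  writer required, bool -> bool: reader active maps from writer active
  writer optional, float64 -> float64: reader height maps from writer height
  price: no writer-side match
  writer required, float64 -> float64: reader balance maps from writer balance
  writer optional, float64 -> float64: reader factor maps from writer factor
  leftover writer field: weight
  writer required, float32 -> float32: reader meta.latitude maps from writer meta.latitude
  writer required, bool -> bool: reader meta.verified maps from writer meta.verified
  violation R2 at weight
  => forward verdict for Account: BREAKING, 1 violation(s)
decode walk for Account under reader schema v2:
  meta.latitude := -2.5
  meta.verified := false
  active := true
  height := 0.25
  weight := 0.0 (from writer price)
  balance := -0.5
  factor := -0.5
  => decoded: {"meta": {"latitude": -2.5, "verified": false}, "active": true, "height": 0.25, "weight": 0.0, "balance": -0.5, "factor": -0.5}

backward: BREAKING [(meta.verified, R1), (meta.verified, R4)]; forward: BREAKING [(weight, R2)]; decoded: {"meta": {"latitude": -2.5, "verified": false}, "active": true, "height": 0.25, "weight": 0.0, "balance": -0.5, "factor": -0.5}


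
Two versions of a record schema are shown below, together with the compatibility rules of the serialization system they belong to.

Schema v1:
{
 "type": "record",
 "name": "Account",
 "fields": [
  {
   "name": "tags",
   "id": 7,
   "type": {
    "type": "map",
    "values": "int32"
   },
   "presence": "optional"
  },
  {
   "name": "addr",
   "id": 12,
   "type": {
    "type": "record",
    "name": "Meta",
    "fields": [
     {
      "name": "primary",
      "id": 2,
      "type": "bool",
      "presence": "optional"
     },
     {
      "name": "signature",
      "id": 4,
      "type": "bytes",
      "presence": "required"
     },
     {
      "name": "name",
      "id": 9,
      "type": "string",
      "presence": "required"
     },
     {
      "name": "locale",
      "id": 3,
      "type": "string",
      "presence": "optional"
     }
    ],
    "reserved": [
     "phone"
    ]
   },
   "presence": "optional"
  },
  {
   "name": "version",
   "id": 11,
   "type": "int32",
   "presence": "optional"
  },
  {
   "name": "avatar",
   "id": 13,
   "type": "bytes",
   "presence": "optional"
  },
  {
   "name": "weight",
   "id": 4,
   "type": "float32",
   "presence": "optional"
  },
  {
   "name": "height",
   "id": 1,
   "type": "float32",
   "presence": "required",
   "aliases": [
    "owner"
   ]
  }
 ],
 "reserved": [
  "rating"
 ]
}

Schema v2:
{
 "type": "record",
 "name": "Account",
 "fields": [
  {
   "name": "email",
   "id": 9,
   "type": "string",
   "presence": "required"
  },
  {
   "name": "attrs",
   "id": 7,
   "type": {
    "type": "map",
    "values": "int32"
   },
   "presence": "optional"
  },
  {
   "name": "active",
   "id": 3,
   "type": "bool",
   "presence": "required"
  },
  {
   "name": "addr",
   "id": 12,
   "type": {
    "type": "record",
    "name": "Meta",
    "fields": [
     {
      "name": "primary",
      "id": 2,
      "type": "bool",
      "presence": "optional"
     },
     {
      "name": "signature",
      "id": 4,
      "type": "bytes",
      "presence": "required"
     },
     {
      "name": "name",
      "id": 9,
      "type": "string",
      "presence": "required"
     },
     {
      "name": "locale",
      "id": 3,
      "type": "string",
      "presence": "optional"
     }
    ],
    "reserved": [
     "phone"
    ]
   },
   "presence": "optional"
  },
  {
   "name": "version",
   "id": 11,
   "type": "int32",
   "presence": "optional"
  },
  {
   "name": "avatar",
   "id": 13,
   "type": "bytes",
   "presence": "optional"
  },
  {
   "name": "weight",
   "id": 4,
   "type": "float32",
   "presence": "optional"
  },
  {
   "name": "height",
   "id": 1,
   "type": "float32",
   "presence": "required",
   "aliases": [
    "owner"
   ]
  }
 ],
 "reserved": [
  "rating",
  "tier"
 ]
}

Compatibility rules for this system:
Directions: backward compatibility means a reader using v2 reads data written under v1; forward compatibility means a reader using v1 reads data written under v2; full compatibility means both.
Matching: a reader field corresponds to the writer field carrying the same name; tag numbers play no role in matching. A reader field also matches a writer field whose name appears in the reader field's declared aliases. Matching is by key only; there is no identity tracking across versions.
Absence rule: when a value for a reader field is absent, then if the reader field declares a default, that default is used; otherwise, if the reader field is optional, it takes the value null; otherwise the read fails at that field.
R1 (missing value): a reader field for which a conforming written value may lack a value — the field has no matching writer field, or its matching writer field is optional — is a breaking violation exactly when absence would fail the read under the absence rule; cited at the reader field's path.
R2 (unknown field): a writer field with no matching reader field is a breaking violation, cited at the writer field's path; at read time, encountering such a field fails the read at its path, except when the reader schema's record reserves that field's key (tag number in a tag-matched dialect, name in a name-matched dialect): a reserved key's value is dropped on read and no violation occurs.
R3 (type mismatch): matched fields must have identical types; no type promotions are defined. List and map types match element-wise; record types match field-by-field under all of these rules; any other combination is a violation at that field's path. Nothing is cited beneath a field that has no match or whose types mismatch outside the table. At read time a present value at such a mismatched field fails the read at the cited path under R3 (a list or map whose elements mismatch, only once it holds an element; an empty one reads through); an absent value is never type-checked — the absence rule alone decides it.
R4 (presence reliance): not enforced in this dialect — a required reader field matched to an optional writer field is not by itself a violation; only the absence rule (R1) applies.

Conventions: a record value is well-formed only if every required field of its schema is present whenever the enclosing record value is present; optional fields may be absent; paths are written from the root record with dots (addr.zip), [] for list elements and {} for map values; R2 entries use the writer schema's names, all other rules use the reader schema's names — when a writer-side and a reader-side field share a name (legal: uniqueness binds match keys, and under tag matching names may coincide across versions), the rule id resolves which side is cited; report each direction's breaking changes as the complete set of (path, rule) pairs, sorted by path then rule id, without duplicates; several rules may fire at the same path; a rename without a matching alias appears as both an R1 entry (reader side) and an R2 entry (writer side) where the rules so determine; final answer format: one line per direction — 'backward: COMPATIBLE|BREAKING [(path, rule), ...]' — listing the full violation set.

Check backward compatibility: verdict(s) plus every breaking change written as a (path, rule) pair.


backward: BREAKING [(active, R1), (email, R1), (tags, R2)]

each type pair in Account: writer, then reader
backward analysis of Account with v2 as reader and v1 as writer:
  email: no writer match
  attrs: no writer match
  active: no writer match
  addr <- addr (Meta -> Meta, writer optional)
  version <- version (int32 -> int32, writer optional)
  avatar <- avatar (bytes -> bytes, writer optional)
  weight <- weight (float32 -> float32, writer optional)
  height <- height (float32 -> float32, writer required)
  writer tags: unknown to reader
  addr.primary <- addr.primary (bool -> bool, writer optional)
  addr.signature <- addr.signature (bytes -> bytes, writer required)
  addr.name <- addr.name (string -> string, writer required)
  addr.locale <- addr.locale (string -> string, writer optional)
  R1 fires at active
  R1 fires at email
  R2 fires at tags
  backward on Account therefore BREAKING (3)
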